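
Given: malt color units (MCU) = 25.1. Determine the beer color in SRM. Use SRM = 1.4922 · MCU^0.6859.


SRM = 1.4922 · 25.1^0.6859

13.6102 SRM


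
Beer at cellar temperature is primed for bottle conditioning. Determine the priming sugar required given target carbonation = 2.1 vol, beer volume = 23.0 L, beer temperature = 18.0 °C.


residual = 14.695·(0.01821 + 0.09011·e^(−0.04·T));  sugar = (target − residual)·4.0·V
residual = 14.695·(0.01821 + 0.09011·e^(−0.04·18.0)) = 0.9121
sugar = (2.1 − 0.9121)·4.0·23.0

109.2834 g


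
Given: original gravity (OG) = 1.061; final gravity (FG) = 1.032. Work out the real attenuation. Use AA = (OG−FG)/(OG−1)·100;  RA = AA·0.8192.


AA = (1.061 − 1.032)/(1.061 − 1)·100 = 47.5410
RA = 47.5410·0.8192

38.9456 %


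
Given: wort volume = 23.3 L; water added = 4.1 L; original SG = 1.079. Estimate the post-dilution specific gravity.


SG_new = 1 + (SG_old − 1)·V_old/(V_old + V_water)
pts = (1.079 − 1)·1000·23.3/(23.3 + 4.1) = 67.1788
SG_new = 1 + 67.1788/1000

1.0672


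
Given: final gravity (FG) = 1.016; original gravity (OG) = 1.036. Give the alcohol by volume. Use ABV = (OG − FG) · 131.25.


ABV = (1.036 − 1.016) · 131.25

2.6250 % ABV


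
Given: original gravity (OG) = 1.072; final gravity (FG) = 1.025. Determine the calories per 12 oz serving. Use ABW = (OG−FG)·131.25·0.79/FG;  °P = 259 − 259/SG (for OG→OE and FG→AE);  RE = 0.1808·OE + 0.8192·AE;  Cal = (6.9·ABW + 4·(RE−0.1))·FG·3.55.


ABW = (1.072 − 1.025)·131.25·0.79/1.025 = 4.7545
OE = 259 − 259/1.072 = 17.3955 °P
AE = 259 − 259/1.025 = 6.3171 °P
RE = 0.1808·17.3955 + 0.8192·6.3171 = 8.3201 °P
Cal = (6.9·4.7545 + 4·(8.3201−0.1))·1.025·3.55

239.0147 kcal


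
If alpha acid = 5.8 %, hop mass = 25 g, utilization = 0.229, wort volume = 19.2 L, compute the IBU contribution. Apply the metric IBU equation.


IBU = (α/100)·mass·U·1000 / V
IBU = (5.8/100)·25·0.229·1000 / 19.2

17.2943 IBU


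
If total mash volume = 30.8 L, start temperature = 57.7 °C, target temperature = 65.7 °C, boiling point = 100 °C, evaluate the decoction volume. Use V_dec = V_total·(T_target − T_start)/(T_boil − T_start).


V_dec = 30.8·(65.7 − 57.7)/(100 − 57.7)

5.8251 L


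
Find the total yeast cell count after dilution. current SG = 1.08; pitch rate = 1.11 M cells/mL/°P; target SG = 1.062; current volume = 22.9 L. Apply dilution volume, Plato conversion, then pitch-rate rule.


V_w = V·((SG_c−1)/(SG_t−1)−1);  °P = 259 − 259/SG_t;  cells = rate·(V+V_w)·°P
V_w = 22.9·((1.08−1)/(1.062−1)−1) = 6.6484
V_final = 22.9 + 6.6484 = 29.5484
°P = 259 − 259/1.062 = 15.1205
cells = 1.11·29.5484·15.1205

495.9338 billion cells


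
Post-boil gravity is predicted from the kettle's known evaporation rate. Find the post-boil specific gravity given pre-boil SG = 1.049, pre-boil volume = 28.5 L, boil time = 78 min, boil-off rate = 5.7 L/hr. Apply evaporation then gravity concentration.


V_post = V_pre − rate·(t/60);  SG_post = 1 + (SG_pre−1)·V_pre/V_post
V_post = 28.5 − 5.7·(78/60) = 21.0900
SG_post = 1 + (1.049 − 1)·28.5/21.0900

1.0662


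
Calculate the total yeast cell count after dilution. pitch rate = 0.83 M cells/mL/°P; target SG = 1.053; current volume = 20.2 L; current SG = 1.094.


V_w = V·((SG_c−1)/(SG_t−1)−1);  °P = 259 − 259/SG_t;  cells = rate·(V+V_w)·°P
V_w = 20.2·((1.094−1)/(1.053−1)−1) = 15.6264
V_final = 20.2 + 15.6264 = 35.8264
°P = 259 − 259/1.053 = 13.0361
cells = 0.83·35.8264·13.0361

387.6401 billion cells


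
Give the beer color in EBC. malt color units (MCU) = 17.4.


SRM = 1.4922·MCU^0.6859;  EBC = SRM·1.97
SRM = 1.4922·17.4^0.6859 = 10.5857
EBC = 10.5857·1.97

20.8538 EBC


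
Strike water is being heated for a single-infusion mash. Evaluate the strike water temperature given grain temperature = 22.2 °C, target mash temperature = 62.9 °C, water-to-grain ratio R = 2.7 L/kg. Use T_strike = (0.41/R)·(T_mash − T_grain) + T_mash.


T_strike = (0.41/2.7)·(62.9 − 22.2) + 62.9

69.0804 °C


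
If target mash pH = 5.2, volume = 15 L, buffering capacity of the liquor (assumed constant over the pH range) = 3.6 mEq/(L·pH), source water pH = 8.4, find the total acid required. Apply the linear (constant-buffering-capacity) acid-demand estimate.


acid = buffering capacity · (pH_source − pH_target) · V
acid = 3.6 · (8.4 − 5.2) · 15

172.8000 mEq


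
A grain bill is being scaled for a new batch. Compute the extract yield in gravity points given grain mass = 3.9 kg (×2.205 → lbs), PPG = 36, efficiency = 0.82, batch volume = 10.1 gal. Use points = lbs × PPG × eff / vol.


lbs = 3.9 × 2.205 = 8.5995
points = 8.5995 × 36 × 0.82 / 10.1

25.1344 points


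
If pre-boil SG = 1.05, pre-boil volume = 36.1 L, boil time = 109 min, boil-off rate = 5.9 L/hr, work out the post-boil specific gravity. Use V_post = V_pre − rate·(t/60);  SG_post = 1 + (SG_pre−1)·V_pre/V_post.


V_post = 36.1 − 5.9·(109/60) = 25.3817
SG_post = 1 + (1.05 − 1)·36.1/25.3817

1.0711


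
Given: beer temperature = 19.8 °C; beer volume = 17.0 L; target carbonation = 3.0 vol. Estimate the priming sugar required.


residual = 14.695·(0.01821 + 0.09011·e^(−0.04·T));  sugar = (target − residual)·4.0·V
residual = 14.695·(0.01821 + 0.09011·e^(−0.04·19.8)) = 0.8674
sugar = (3.0 − 0.8674)·4.0·17.0

145.0194 g


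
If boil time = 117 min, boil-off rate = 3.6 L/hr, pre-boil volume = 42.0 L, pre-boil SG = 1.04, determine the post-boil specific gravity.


V_post = V_pre − rate·(t/60);  SG_post = 1 + (SG_pre−1)·V_pre/V_post
V_post = 42.0 − 3.6·(117/60) = 34.9800
SG_post = 1 + (1.04 − 1)·42.0/34.9800

1.0480


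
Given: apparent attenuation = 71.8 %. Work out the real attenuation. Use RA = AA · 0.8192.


RA = 71.8 · 0.8192

58.8186 %


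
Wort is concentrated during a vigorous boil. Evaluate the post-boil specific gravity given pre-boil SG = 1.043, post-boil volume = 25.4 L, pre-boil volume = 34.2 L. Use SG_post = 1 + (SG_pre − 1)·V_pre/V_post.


pts_pre = (1.043 − 1)·1000 = 43.0000
pts_post = 43.0000·34.2/25.4 = 57.8976
SG_post = 1 + 57.8976/1000

1.0579


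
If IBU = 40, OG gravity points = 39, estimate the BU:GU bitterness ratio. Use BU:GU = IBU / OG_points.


BU:GU = 40 / 39

1.0256


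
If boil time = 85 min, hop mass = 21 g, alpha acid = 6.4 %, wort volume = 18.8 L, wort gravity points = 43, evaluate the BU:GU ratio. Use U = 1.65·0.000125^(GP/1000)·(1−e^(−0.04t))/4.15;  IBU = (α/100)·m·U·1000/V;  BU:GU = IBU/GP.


U = 1.65·0.000125^(43/1000)·(1−e^(−0.04·85))/4.15 = 0.2611
IBU = (6.4/100)·21·0.2611·1000/18.8 = 18.6682
BU:GU = 18.6682/43

0.4341


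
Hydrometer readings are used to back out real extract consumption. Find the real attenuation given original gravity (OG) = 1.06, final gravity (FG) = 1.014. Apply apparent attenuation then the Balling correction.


AA = (OG−FG)/(OG−1)·100;  RA = AA·0.8192
AA = (1.06 − 1.014)/(1.06 − 1)·100 = 76.6667
RA = 76.6667·0.8192

62.8053 %


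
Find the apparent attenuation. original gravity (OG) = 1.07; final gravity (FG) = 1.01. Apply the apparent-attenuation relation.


AA = (OG − FG)/(OG − 1) · 100
AA = (1.07 − 1.01)/(1.07 − 1) · 100

85.7143 %


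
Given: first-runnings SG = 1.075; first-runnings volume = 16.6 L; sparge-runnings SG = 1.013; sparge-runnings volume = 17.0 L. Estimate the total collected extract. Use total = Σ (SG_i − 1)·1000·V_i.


first = (1.075 − 1)·1000·16.6 = 1245.0000
sparge = (1.013 − 1)·1000·17.0 = 221.0000
total = 1245.0000 + 221.0000

1466.0000 gravity·L


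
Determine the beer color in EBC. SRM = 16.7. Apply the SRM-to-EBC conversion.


EBC = SRM · 1.97
EBC = 16.7 · 1.97

32.8990 EBC


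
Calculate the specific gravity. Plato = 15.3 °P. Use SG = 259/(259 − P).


SG = 259/(259 − 15.3)

1.0628


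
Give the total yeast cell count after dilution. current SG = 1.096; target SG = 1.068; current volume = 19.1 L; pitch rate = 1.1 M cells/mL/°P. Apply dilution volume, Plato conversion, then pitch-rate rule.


V_w = V·((SG_c−1)/(SG_t−1)−1);  °P = 259 − 259/SG_t;  cells = rate·(V+V_w)·°P
V_w = 19.1·((1.096−1)/(1.068−1)−1) = 7.8647
V_final = 19.1 + 7.8647 = 26.9647
°P = 259 − 259/1.068 = 16.4906
cells = 1.1·26.9647·16.4906

489.1317 billion cells


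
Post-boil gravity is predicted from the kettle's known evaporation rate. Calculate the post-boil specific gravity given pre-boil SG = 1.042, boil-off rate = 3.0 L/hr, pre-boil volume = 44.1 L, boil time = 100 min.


V_post = V_pre − rate·(t/60);  SG_post = 1 + (SG_pre−1)·V_pre/V_post
V_post = 44.1 − 3.0·(100/60) = 39.1000
SG_post = 1 + (1.042 − 1)·44.1/39.1000

1.0474


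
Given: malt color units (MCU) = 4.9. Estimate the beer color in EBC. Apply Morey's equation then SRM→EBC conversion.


SRM = 1.4922·MCU^0.6859;  EBC = SRM·1.97
SRM = 1.4922·4.9^0.6859 = 4.4385
EBC = 4.4385·1.97

8.7438 EBC


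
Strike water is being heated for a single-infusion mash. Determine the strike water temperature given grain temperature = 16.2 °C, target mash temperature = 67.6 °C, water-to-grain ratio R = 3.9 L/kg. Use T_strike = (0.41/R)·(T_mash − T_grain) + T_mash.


T_strike = (0.41/3.9)·(67.6 − 16.2) + 67.6

73.0036 °C


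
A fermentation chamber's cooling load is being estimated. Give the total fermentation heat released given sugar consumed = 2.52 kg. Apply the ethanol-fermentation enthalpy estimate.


Q = m_sugar · 590 kJ/kg
Q = 2.52 · 590

1486.8000 kJ


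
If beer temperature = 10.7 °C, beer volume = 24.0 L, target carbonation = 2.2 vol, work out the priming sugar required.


residual = 14.695·(0.01821 + 0.09011·e^(−0.04·T));  sugar = (target − residual)·4.0·V
residual = 14.695·(0.01821 + 0.09011·e^(−0.04·10.7)) = 1.1307
sugar = (2.2 − 1.1307)·4.0·24.0

102.6525 g


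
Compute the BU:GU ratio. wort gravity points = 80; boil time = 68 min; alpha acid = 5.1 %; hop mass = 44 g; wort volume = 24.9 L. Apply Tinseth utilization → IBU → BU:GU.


U = 1.65·0.000125^(GP/1000)·(1−e^(−0.04t))/4.15;  IBU = (α/100)·m·U·1000/V;  BU:GU = IBU/GP
U = 1.65·0.000125^(80/1000)·(1−e^(−0.04·68))/4.15 = 0.1810
IBU = (5.1/100)·44·0.1810·1000/24.9 = 16.3086
BU:GU = 16.3086/80

0.2039


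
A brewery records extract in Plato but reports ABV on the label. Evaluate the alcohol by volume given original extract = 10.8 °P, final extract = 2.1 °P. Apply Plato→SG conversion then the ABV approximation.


SG = 259/(259 − P);  ABV = (OG − FG)·131.25
OG = 259/(259 − 10.8) = 1.0435
FG = 259/(259 − 2.1) = 1.0082
ABV = (1.0435 − 1.0082)·131.25

4.6382 % ABV


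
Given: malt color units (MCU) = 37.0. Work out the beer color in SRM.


SRM = 1.4922 · MCU^0.6859
SRM = 1.4922 · 37.0^0.6859

17.7606 SRM


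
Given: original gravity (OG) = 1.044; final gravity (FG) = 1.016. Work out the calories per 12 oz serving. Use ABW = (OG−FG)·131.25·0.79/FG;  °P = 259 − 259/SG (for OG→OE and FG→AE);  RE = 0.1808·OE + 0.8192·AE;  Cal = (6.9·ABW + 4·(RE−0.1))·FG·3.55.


ABW = (1.044 − 1.016)·131.25·0.79/1.016 = 2.8575
OE = 259 − 259/1.044 = 10.9157 °P
AE = 259 − 259/1.016 = 4.0787 °P
RE = 0.1808·10.9157 + 0.8192·4.0787 = 5.3149 °P
Cal = (6.9·2.8575 + 4·(5.3149−0.1))·1.016·3.55

146.3510 kcal


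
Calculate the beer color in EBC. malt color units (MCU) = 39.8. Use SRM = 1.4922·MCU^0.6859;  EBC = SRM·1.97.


SRM = 1.4922·39.8^0.6859 = 18.6718
EBC = 18.6718·1.97

36.7835 EBC


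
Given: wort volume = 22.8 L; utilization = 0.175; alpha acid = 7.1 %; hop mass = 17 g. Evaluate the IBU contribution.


IBU = (α/100)·mass·U·1000 / V
IBU = (7.1/100)·17·0.175·1000 / 22.8

9.2643 IBU


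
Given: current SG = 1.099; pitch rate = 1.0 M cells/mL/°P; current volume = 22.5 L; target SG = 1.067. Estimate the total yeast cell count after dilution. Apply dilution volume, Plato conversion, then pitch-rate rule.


V_w = V·((SG_c−1)/(SG_t−1)−1);  °P = 259 − 259/SG_t;  cells = rate·(V+V_w)·°P
V_w = 22.5·((1.099−1)/(1.067−1)−1) = 10.7463
V_final = 22.5 + 10.7463 = 33.2463
°P = 259 − 259/1.067 = 16.2634
cells = 1.0·33.2463·16.2634

540.6959 billion cells


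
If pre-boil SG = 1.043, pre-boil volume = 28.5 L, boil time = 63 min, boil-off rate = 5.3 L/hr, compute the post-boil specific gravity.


V_post = V_pre − rate·(t/60);  SG_post = 1 + (SG_pre−1)·V_pre/V_post
V_post = 28.5 − 5.3·(63/60) = 22.9350
SG_post = 1 + (1.043 − 1)·28.5/22.9350

1.0534


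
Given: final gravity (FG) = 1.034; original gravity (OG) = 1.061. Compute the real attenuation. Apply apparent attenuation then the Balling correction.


AA = (OG−FG)/(OG−1)·100;  RA = AA·0.8192
AA = (1.061 − 1.034)/(1.061 − 1)·100 = 44.2623
RA = 44.2623·0.8192

36.2597 %


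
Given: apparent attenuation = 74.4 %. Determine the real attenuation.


RA = AA · 0.8192
RA = 74.4 · 0.8192

60.9485 %


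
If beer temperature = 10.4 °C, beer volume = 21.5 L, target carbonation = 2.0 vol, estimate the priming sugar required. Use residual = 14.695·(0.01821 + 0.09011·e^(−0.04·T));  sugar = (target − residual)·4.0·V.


residual = 14.695·(0.01821 + 0.09011·e^(−0.04·10.4)) = 1.1411
sugar = (2.0 − 1.1411)·4.0·21.5

73.8635 g


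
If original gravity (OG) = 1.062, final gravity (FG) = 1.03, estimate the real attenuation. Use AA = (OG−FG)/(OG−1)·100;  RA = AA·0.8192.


AA = (1.062 − 1.03)/(1.062 − 1)·100 = 51.6129
RA = 51.6129·0.8192

42.2813 %


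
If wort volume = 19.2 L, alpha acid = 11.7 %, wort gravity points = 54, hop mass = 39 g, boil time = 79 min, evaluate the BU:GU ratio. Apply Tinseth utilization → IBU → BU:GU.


U = 1.65·0.000125^(GP/1000)·(1−e^(−0.04t))/4.15;  IBU = (α/100)·m·U·1000/V;  BU:GU = IBU/GP
U = 1.65·0.000125^(54/1000)·(1−e^(−0.04·79))/4.15 = 0.2343
IBU = (11.7/100)·39·0.2343·1000/19.2 = 55.6917
BU:GU = 55.6917/54

1.0313


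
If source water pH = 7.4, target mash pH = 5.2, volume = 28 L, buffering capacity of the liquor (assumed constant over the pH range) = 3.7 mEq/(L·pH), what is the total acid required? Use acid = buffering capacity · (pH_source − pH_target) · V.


acid = 3.7 · (7.4 − 5.2) · 28

227.9200 mEq


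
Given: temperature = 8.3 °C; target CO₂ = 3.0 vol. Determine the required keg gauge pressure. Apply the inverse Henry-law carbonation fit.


psi = vols/(0.01821 + 0.09011·e^(−0.04·T)) − 14.695
psi = 3.0/(0.01821 + 0.09011·e^(−0.04·8.3)) − 14.695

21.5094 psi


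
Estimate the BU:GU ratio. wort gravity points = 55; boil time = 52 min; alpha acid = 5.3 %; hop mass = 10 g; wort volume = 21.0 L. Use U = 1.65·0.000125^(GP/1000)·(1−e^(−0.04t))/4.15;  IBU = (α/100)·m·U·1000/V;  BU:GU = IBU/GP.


U = 1.65·0.000125^(55/1000)·(1−e^(−0.04·52))/4.15 = 0.2122
IBU = (5.3/100)·10·0.2122·1000/21.0 = 5.3563
BU:GU = 5.3563/55

0.0974


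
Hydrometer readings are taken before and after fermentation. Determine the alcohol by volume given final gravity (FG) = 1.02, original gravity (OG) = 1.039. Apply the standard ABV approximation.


ABV = (OG − FG) · 131.25
ABV = (1.039 − 1.02) · 131.25

2.4937 % ABV


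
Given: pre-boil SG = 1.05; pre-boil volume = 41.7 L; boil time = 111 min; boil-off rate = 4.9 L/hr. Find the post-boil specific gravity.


V_post = V_pre − rate·(t/60);  SG_post = 1 + (SG_pre−1)·V_pre/V_post
V_post = 41.7 − 4.9·(111/60) = 32.6350
SG_post = 1 + (1.05 − 1)·41.7/32.6350

1.0639


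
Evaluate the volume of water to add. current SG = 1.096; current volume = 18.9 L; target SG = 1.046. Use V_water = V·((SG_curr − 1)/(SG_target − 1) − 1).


V_water = 18.9·((1.096 − 1)/(1.046 − 1) − 1)

20.5435 L


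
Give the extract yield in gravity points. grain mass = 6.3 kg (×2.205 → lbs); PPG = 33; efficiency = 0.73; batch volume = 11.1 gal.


points = lbs × PPG × eff / vol
lbs = 6.3 × 2.205 = 13.8915
points = 13.8915 × 33 × 0.73 / 11.1

30.1483 points


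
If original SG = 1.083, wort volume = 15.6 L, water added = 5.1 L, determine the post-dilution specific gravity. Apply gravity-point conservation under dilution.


SG_new = 1 + (SG_old − 1)·V_old/(V_old + V_water)
pts = (1.083 − 1)·1000·15.6/(15.6 + 5.1) = 62.5507
SG_new = 1 + 62.5507/1000

1.0626


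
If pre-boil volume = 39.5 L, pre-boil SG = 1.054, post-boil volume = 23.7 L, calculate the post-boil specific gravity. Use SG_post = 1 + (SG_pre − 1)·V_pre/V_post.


pts_pre = (1.054 − 1)·1000 = 54.0000
pts_post = 54.0000·39.5/23.7 = 90.0000
SG_post = 1 + 90.0000/1000

1.0900


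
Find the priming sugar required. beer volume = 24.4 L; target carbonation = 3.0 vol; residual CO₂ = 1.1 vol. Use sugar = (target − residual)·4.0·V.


sugar = (3.0 − 1.1)·4.0·24.4

185.4400 g


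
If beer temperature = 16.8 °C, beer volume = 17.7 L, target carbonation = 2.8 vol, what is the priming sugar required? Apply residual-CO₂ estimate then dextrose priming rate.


residual = 14.695·(0.01821 + 0.09011·e^(−0.04·T));  sugar = (target − residual)·4.0·V
residual = 14.695·(0.01821 + 0.09011·e^(−0.04·16.8)) = 0.9438
sugar = (2.8 − 0.9438)·4.0·17.7

131.4169 g


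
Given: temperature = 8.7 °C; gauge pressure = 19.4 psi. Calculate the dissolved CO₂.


vols = (P + 14.695)·(0.01821 + 0.09011·e^(−0.04·T))
vols = (19.4 + 14.695)·(0.01821 + 0.09011·e^(−0.04·8.7))

2.7902 volumes


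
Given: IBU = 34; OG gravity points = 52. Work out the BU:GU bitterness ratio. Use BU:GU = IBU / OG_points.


BU:GU = 34 / 52

0.6538


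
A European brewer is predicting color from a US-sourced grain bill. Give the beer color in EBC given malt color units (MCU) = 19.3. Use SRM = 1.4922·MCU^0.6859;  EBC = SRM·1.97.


SRM = 1.4922·19.3^0.6859 = 11.3656
EBC = 11.3656·1.97

22.3902 EBC


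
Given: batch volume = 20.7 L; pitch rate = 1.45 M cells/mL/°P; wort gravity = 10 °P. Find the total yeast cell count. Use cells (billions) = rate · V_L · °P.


cells = 1.45 · 20.7 · 10

300.1500 billion cells


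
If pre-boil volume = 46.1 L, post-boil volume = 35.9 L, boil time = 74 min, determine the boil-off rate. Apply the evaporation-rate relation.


rate = (V_pre − V_post) / (t_min/60)
rate = (46.1 − 35.9) / (74/60)

8.2703 L/hr


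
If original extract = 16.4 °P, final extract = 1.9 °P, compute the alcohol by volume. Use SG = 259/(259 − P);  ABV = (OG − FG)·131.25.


OG = 259/(259 − 16.4) = 1.0676
FG = 259/(259 − 1.9) = 1.0074
ABV = (1.0676 − 1.0074)·131.25

7.9027 % ABV


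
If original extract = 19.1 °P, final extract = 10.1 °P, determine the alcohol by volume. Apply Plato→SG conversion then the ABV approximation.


SG = 259/(259 − P);  ABV = (OG − FG)·131.25
OG = 259/(259 − 19.1) = 1.0796
FG = 259/(259 − 10.1) = 1.0406
ABV = (1.0796 − 1.0406)·131.25

5.1237 % ABV


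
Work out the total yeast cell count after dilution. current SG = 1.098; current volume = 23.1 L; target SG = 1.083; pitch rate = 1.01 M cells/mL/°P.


V_w = V·((SG_c−1)/(SG_t−1)−1);  °P = 259 − 259/SG_t;  cells = rate·(V+V_w)·°P
V_w = 23.1·((1.098−1)/(1.083−1)−1) = 4.1747
V_final = 23.1 + 4.1747 = 27.2747
°P = 259 − 259/1.083 = 19.8495
cells = 1.01·27.2747·19.8495

546.8028 billion cells


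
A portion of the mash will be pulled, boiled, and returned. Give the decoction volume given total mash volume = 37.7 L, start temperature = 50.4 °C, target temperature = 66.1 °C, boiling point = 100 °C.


V_dec = V_total·(T_target − T_start)/(T_boil − T_start)
V_dec = 37.7·(66.1 − 50.4)/(100 − 50.4)

11.9333 L


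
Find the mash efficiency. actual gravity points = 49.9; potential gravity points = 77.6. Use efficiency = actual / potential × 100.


efficiency = 49.9 / 77.6 × 100

64.3041 %


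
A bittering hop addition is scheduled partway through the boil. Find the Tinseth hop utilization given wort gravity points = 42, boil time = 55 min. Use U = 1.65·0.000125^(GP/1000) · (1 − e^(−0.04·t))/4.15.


bigness = 1.65·0.000125^(42/1000) = 1.1312
boil_factor = (1 − e^(−0.04·55))/4.15 = 0.2143
U = 1.1312 · 0.2143

0.2424


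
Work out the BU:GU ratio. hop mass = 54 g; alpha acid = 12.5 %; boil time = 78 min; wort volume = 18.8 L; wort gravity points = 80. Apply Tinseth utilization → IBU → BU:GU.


U = 1.65·0.000125^(GP/1000)·(1−e^(−0.04t))/4.15;  IBU = (α/100)·m·U·1000/V;  BU:GU = IBU/GP
U = 1.65·0.000125^(80/1000)·(1−e^(−0.04·78))/4.15 = 0.1852
IBU = (12.5/100)·54·0.1852·1000/18.8 = 66.4846
BU:GU = 66.4846/80

0.8311


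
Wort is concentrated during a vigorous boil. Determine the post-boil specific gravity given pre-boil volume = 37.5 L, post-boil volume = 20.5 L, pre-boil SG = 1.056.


SG_post = 1 + (SG_pre − 1)·V_pre/V_post
pts_pre = (1.056 − 1)·1000 = 56.0000
pts_post = 56.0000·37.5/20.5 = 102.4390
SG_post = 1 + 102.4390/1000

1.1024


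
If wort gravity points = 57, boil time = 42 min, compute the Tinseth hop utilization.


U = 1.65·0.000125^(GP/1000) · (1 − e^(−0.04·t))/4.15
bigness = 1.65·0.000125^(57/1000) = 0.9886
boil_factor = (1 − e^(−0.04·42))/4.15 = 0.1961
U = 0.9886 · 0.1961

0.1938


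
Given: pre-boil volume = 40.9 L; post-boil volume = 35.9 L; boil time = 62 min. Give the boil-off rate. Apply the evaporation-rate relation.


rate = (V_pre − V_post) / (t_min/60)
rate = (40.9 − 35.9) / (62/60)

4.8387 L/hr


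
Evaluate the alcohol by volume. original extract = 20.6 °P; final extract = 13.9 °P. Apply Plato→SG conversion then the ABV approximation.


SG = 259/(259 − P);  ABV = (OG − FG)·131.25
OG = 259/(259 − 20.6) = 1.0864
FG = 259/(259 − 13.9) = 1.0567
ABV = (1.0864 − 1.0567)·131.25

3.8978 % ABV


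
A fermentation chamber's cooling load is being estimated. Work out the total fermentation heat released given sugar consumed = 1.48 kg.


Q = m_sugar · 590 kJ/kg
Q = 1.48 · 590

873.2000 kJ


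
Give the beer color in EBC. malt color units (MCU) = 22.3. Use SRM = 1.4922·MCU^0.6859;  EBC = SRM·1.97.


SRM = 1.4922·22.3^0.6859 = 12.5496
EBC = 12.5496·1.97

24.7227 EBC


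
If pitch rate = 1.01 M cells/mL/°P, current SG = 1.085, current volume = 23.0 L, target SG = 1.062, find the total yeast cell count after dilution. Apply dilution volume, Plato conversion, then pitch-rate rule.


V_w = V·((SG_c−1)/(SG_t−1)−1);  °P = 259 − 259/SG_t;  cells = rate·(V+V_w)·°P
V_w = 23.0·((1.085−1)/(1.062−1)−1) = 8.5323
V_final = 23.0 + 8.5323 = 31.5323
°P = 259 − 259/1.062 = 15.1205
cells = 1.01·31.5323·15.1205

481.5522 billion cells


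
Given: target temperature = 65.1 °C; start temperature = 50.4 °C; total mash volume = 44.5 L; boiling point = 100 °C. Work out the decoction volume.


V_dec = V_total·(T_target − T_start)/(T_boil − T_start)
V_dec = 44.5·(65.1 − 50.4)/(100 − 50.4)

13.1885 L


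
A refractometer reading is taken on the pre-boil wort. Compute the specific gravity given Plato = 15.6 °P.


SG = 259/(259 − P)
SG = 259/(259 − 15.6)

1.0641


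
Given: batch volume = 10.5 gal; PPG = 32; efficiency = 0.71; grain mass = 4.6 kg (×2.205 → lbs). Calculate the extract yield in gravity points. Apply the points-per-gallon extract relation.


points = lbs × PPG × eff / vol
lbs = 4.6 × 2.205 = 10.1430
points = 10.1430 × 32 × 0.71 / 10.5

21.9475 points


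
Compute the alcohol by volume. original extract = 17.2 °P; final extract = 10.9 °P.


SG = 259/(259 − P);  ABV = (OG − FG)·131.25
OG = 259/(259 − 17.2) = 1.0711
FG = 259/(259 − 10.9) = 1.0439
ABV = (1.0711 − 1.0439)·131.25

3.5699 % ABV


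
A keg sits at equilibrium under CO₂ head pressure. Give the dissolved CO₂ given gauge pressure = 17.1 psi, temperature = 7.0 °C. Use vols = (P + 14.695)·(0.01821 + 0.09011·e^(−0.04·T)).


vols = (17.1 + 14.695)·(0.01821 + 0.09011·e^(−0.04·7.0))

2.7443 volumes


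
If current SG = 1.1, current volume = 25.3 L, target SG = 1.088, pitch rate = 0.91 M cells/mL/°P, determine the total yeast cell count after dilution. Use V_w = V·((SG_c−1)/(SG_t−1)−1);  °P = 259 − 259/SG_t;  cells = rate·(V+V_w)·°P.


V_w = 25.3·((1.1−1)/(1.088−1)−1) = 3.4500
V_final = 25.3 + 3.4500 = 28.7500
°P = 259 − 259/1.088 = 20.9485
cells = 0.91·28.7500·20.9485

548.0659 billion cells


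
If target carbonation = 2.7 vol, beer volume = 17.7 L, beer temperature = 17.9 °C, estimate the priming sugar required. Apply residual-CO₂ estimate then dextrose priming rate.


residual = 14.695·(0.01821 + 0.09011·e^(−0.04·T));  sugar = (target − residual)·4.0·V
residual = 14.695·(0.01821 + 0.09011·e^(−0.04·17.9)) = 0.9147
sugar = (2.7 − 0.9147)·4.0·17.7

126.3978 g


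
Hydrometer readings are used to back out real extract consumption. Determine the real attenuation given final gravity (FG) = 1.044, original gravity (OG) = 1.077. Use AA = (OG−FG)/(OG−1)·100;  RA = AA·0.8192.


AA = (1.077 − 1.044)/(1.077 − 1)·100 = 42.8571
RA = 42.8571·0.8192

35.1086 %


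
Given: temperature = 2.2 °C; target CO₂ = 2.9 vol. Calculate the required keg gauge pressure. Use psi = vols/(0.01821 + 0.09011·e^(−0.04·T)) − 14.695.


psi = 2.9/(0.01821 + 0.09011·e^(−0.04·2.2)) − 14.695

14.0951 psi


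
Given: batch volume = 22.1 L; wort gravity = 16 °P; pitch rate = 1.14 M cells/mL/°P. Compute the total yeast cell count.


cells (billions) = rate · V_L · °P
cells = 1.14 · 22.1 · 16

403.1040 billion cells


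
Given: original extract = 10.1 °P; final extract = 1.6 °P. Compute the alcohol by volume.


SG = 259/(259 − P);  ABV = (OG − FG)·131.25
OG = 259/(259 − 10.1) = 1.0406
FG = 259/(259 − 1.6) = 1.0062
ABV = (1.0406 − 1.0062)·131.25

4.5101 % ABV


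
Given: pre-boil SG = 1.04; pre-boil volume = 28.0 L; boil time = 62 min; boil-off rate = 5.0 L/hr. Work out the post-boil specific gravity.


V_post = V_pre − rate·(t/60);  SG_post = 1 + (SG_pre−1)·V_pre/V_post
V_post = 28.0 − 5.0·(62/60) = 22.8333
SG_post = 1 + (1.04 − 1)·28.0/22.8333

1.0491


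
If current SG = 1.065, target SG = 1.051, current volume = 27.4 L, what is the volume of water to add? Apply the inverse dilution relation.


V_water = V·((SG_curr − 1)/(SG_target − 1) − 1)
V_water = 27.4·((1.065 − 1)/(1.051 − 1) − 1)

7.5216 L


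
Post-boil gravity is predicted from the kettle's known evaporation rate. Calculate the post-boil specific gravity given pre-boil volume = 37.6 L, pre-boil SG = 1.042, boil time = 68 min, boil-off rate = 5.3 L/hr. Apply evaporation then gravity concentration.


V_post = V_pre − rate·(t/60);  SG_post = 1 + (SG_pre−1)·V_pre/V_post
V_post = 37.6 − 5.3·(68/60) = 31.5933
SG_post = 1 + (1.042 − 1)·37.6/31.5933

1.0500


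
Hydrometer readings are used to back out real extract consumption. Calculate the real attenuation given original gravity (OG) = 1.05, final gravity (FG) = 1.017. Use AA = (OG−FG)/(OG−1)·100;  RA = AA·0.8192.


AA = (1.05 − 1.017)/(1.05 − 1)·100 = 66.0000
RA = 66.0000·0.8192

54.0672 %


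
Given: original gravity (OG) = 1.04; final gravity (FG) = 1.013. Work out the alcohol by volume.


ABV = (OG − FG) · 131.25
ABV = (1.04 − 1.013) · 131.25

3.5438 % ABV


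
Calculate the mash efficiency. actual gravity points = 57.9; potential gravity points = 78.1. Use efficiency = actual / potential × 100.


efficiency = 57.9 / 78.1 × 100

74.1357 %


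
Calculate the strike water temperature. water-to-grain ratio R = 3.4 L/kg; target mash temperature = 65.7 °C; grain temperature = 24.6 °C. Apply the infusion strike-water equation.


T_strike = (0.41/R)·(T_mash − T_grain) + T_mash
T_strike = (0.41/3.4)·(65.7 − 24.6) + 65.7

70.6562 °C


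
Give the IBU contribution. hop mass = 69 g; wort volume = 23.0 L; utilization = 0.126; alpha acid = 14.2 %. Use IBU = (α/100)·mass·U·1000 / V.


IBU = (14.2/100)·69·0.126·1000 / 23.0

53.6760 IBU


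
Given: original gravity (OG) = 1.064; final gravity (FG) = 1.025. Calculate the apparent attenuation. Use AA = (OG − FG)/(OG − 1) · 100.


AA = (1.064 − 1.025)/(1.064 − 1) · 100

60.9375 %


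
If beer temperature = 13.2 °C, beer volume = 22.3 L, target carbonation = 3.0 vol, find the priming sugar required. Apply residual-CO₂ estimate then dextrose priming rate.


residual = 14.695·(0.01821 + 0.09011·e^(−0.04·T));  sugar = (target − residual)·4.0·V
residual = 14.695·(0.01821 + 0.09011·e^(−0.04·13.2)) = 1.0486
sugar = (3.0 − 1.0486)·4.0·22.3

174.0678 g


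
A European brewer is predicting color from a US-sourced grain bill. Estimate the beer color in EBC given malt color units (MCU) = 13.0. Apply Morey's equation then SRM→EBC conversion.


SRM = 1.4922·MCU^0.6859;  EBC = SRM·1.97
SRM = 1.4922·13.0^0.6859 = 8.6672
EBC = 8.6672·1.97

17.0745 EBC


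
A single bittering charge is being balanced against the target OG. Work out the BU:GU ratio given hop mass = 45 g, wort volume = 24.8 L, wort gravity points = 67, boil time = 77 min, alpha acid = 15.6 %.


U = 1.65·0.000125^(GP/1000)·(1−e^(−0.04t))/4.15;  IBU = (α/100)·m·U·1000/V;  BU:GU = IBU/GP
U = 1.65·0.000125^(67/1000)·(1−e^(−0.04·77))/4.15 = 0.2077
IBU = (15.6/100)·45·0.2077·1000/24.8 = 58.8005
BU:GU = 58.8005/67

0.8776


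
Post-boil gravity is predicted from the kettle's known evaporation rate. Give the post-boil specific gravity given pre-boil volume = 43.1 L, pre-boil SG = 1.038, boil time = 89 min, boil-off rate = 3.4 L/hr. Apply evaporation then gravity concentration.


V_post = V_pre − rate·(t/60);  SG_post = 1 + (SG_pre−1)·V_pre/V_post
V_post = 43.1 − 3.4·(89/60) = 38.0567
SG_post = 1 + (1.038 − 1)·43.1/38.0567

1.0430


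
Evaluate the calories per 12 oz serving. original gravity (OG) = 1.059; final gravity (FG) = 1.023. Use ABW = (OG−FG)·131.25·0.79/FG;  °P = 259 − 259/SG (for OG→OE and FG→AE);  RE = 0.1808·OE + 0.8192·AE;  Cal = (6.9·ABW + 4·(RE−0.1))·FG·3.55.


ABW = (1.059 − 1.023)·131.25·0.79/1.023 = 3.6488
OE = 259 − 259/1.059 = 14.4297 °P
AE = 259 − 259/1.023 = 5.8231 °P
RE = 0.1808·14.4297 + 0.8192·5.8231 = 7.3791 °P
Cal = (6.9·3.6488 + 4·(7.3791−0.1))·1.023·3.55

197.1749 kcal


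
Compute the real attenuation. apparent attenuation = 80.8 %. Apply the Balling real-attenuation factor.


RA = AA · 0.8192
RA = 80.8 · 0.8192

66.1914 %


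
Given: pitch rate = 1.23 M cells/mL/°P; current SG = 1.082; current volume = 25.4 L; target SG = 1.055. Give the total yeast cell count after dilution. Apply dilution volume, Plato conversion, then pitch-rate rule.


V_w = V·((SG_c−1)/(SG_t−1)−1);  °P = 259 − 259/SG_t;  cells = rate·(V+V_w)·°P
V_w = 25.4·((1.082−1)/(1.055−1)−1) = 12.4691
V_final = 25.4 + 12.4691 = 37.8691
°P = 259 − 259/1.055 = 13.5024
cells = 1.23·37.8691·13.5024

628.9266 billion cells


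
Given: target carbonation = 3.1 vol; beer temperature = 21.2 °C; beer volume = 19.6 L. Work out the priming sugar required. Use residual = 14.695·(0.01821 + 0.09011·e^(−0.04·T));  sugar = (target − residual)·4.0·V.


residual = 14.695·(0.01821 + 0.09011·e^(−0.04·21.2)) = 0.8347
sugar = (3.1 − 0.8347)·4.0·19.6

177.5997 g


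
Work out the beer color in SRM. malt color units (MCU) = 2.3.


SRM = 1.4922 · MCU^0.6859
SRM = 1.4922 · 2.3^0.6859

2.6420 SRM


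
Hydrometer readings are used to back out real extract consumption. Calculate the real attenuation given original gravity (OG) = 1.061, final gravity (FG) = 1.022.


AA = (OG−FG)/(OG−1)·100;  RA = AA·0.8192
AA = (1.061 − 1.022)/(1.061 − 1)·100 = 63.9344
RA = 63.9344·0.8192

52.3751 %


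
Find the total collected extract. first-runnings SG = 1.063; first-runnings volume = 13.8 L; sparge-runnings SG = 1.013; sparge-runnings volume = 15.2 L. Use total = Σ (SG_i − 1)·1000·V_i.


first = (1.063 − 1)·1000·13.8 = 869.4000
sparge = (1.013 − 1)·1000·15.2 = 197.6000
total = 869.4000 + 197.6000

1067.0000 gravity·L


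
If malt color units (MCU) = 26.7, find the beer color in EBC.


SRM = 1.4922·MCU^0.6859;  EBC = SRM·1.97
SRM = 1.4922·26.7^0.6859 = 14.1994
EBC = 14.1994·1.97

27.9729 EBC


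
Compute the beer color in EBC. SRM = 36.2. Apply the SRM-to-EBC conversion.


EBC = SRM · 1.97
EBC = 36.2 · 1.97

71.3140 EBC


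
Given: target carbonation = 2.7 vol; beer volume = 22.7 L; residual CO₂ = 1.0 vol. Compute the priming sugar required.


sugar = (target − residual)·4.0·V
sugar = (2.7 − 1.0)·4.0·22.7

154.3600 g


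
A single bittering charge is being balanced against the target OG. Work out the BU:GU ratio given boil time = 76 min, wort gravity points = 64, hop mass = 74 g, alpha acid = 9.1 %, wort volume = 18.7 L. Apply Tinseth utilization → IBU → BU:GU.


U = 1.65·0.000125^(GP/1000)·(1−e^(−0.04t))/4.15;  IBU = (α/100)·m·U·1000/V;  BU:GU = IBU/GP
U = 1.65·0.000125^(64/1000)·(1−e^(−0.04·76))/4.15 = 0.2130
IBU = (9.1/100)·74·0.2130·1000/18.7 = 76.6976
BU:GU = 76.6976/64

1.1984


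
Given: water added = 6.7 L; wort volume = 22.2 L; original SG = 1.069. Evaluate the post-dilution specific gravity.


SG_new = 1 + (SG_old − 1)·V_old/(V_old + V_water)
pts = (1.069 − 1)·1000·22.2/(22.2 + 6.7) = 53.0035
SG_new = 1 + 53.0035/1000

1.0530


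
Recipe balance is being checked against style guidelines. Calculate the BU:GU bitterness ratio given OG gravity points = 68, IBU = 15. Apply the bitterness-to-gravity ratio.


BU:GU = IBU / OG_points
BU:GU = 15 / 68

0.2206


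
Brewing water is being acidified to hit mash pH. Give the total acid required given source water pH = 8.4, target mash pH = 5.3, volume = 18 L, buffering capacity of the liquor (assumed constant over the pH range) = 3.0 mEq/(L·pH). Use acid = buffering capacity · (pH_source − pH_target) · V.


acid = 3.0 · (8.4 − 5.3) · 18

167.4000 mEq


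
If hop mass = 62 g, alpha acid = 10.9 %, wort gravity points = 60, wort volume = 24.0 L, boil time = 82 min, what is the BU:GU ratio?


U = 1.65·0.000125^(GP/1000)·(1−e^(−0.04t))/4.15;  IBU = (α/100)·m·U·1000/V;  BU:GU = IBU/GP
U = 1.65·0.000125^(60/1000)·(1−e^(−0.04·82))/4.15 = 0.2231
IBU = (10.9/100)·62·0.2231·1000/24.0 = 62.8348
BU:GU = 62.8348/60

1.0472


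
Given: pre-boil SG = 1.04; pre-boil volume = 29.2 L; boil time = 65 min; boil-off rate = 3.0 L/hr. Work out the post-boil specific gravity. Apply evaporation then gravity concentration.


V_post = V_pre − rate·(t/60);  SG_post = 1 + (SG_pre−1)·V_pre/V_post
V_post = 29.2 − 3.0·(65/60) = 25.9500
SG_post = 1 + (1.04 − 1)·29.2/25.9500

1.0450


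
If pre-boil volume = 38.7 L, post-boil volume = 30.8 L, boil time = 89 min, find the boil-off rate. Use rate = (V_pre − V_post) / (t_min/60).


rate = (38.7 − 30.8) / (89/60)

5.3258 L/hr


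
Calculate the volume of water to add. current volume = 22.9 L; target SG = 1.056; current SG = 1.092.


V_water = V·((SG_curr − 1)/(SG_target − 1) − 1)
V_water = 22.9·((1.092 − 1)/(1.056 − 1) − 1)

14.7214 L


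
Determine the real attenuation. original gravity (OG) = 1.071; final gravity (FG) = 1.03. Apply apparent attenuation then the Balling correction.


AA = (OG−FG)/(OG−1)·100;  RA = AA·0.8192
AA = (1.071 − 1.03)/(1.071 − 1)·100 = 57.7465
RA = 57.7465·0.8192

47.3059 %


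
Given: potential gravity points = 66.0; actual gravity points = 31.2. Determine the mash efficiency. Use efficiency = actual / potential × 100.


efficiency = 31.2 / 66.0 × 100

47.2727 %


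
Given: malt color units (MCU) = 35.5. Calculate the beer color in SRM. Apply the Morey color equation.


SRM = 1.4922 · MCU^0.6859
SRM = 1.4922 · 35.5^0.6859

17.2635 SRM


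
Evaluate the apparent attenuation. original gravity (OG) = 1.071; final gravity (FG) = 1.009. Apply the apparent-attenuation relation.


AA = (OG − FG)/(OG − 1) · 100
AA = (1.071 − 1.009)/(1.071 − 1) · 100

87.3239 %


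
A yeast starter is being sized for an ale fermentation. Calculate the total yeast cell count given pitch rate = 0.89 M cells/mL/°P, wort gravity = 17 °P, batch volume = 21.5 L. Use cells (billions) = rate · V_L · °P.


cells = 0.89 · 21.5 · 17

325.2950 billion cells


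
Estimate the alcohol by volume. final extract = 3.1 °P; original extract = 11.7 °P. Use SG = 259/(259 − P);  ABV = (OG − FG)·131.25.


OG = 259/(259 − 11.7) = 1.0473
FG = 259/(259 − 3.1) = 1.0121
ABV = (1.0473 − 1.0121)·131.25

4.6196 % ABV


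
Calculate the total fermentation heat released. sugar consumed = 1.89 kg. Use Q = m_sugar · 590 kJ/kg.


Q = 1.89 · 590

1115.1000 kJ


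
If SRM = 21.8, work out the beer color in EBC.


EBC = SRM · 1.97
EBC = 21.8 · 1.97

42.9460 EBC


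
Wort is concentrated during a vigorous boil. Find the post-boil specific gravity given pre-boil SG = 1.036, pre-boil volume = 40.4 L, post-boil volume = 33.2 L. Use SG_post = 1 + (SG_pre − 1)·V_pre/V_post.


pts_pre = (1.036 − 1)·1000 = 36.0000
pts_post = 36.0000·40.4/33.2 = 43.8072
SG_post = 1 + 43.8072/1000

1.0438


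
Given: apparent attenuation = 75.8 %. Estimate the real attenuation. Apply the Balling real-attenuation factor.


RA = AA · 0.8192
RA = 75.8 · 0.8192

62.0954 %


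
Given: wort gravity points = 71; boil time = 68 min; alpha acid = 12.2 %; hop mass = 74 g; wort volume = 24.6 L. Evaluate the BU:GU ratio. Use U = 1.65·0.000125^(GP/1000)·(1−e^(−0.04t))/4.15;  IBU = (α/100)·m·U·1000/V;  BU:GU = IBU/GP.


U = 1.65·0.000125^(71/1000)·(1−e^(−0.04·68))/4.15 = 0.1962
IBU = (12.2/100)·74·0.1962·1000/24.6 = 72.0075
BU:GU = 72.0075/71

1.0142


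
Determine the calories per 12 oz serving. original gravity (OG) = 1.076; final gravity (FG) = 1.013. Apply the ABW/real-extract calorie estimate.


ABW = (OG−FG)·131.25·0.79/FG;  °P = 259 − 259/SG (for OG→OE and FG→AE);  RE = 0.1808·OE + 0.8192·AE;  Cal = (6.9·ABW + 4·(RE−0.1))·FG·3.55
ABW = (1.076 − 1.013)·131.25·0.79/1.013 = 6.4485
OE = 259 − 259/1.076 = 18.2937 °P
AE = 259 − 259/1.013 = 3.3238 °P
RE = 0.1808·18.2937 + 0.8192·3.3238 = 6.0303 °P
Cal = (6.9·6.4485 + 4·(6.0303−0.1))·1.013·3.55

245.3147 kcal


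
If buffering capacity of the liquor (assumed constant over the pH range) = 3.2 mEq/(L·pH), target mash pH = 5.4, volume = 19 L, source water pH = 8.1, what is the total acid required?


acid = buffering capacity · (pH_source − pH_target) · V
acid = 3.2 · (8.1 − 5.4) · 19

164.1600 mEq


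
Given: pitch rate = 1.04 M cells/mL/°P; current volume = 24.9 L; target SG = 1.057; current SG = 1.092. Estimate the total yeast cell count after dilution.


V_w = V·((SG_c−1)/(SG_t−1)−1);  °P = 259 − 259/SG_t;  cells = rate·(V+V_w)·°P
V_w = 24.9·((1.092−1)/(1.057−1)−1) = 15.2895
V_final = 24.9 + 15.2895 = 40.1895
°P = 259 − 259/1.057 = 13.9669
cells = 1.04·40.1895·13.9669

583.7747 billion cells


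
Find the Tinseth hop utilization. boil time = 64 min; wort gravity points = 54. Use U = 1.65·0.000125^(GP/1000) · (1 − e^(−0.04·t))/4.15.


bigness = 1.65·0.000125^(54/1000) = 1.0156
boil_factor = (1 − e^(−0.04·64))/4.15 = 0.2223
U = 1.0156 · 0.2223

0.2258
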